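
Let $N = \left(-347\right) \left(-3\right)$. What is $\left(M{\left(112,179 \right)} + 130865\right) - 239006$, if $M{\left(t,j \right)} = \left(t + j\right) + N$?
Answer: $-106809$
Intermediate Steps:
$N = 1041$
$M{\left(t,j \right)} = 1041 + j + t$ ($M{\left(t,j \right)} = \left(t + j\right) + 1041 = \left(j + t\right) + 1041 = 1041 + j + t$)
$\left(M{\left(112,179 \right)} + 130865\right) - 239006 = \left(\left(1041 + 179 + 112\right) + 130865\right) - 239006 = \left(1332 + 130865\right) - 239006 = 132197 - 239006 = -106809$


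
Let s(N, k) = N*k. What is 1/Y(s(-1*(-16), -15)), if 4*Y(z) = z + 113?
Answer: -4/127 ≈ -0.031496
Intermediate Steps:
Y(z) = 113/4 + z/4 (Y(z) = (z + 113)/4 = (113 + z)/4 = 113/4 + z/4)
1/Y(s(-1*(-16), -15)) = 1/(113/4 + (-1*(-16)*(-15))/4) = 1/(113/4 + (16*(-15))/4) = 1/(113/4 + (1/4)*(-240)) = 1/(113/4 - 60) = 1/(-127/4) = -4/127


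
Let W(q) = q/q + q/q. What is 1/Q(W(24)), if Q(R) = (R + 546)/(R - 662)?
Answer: -165/137 ≈ -1.2044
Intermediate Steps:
W(q) = 2 (W(q) = 1 + 1 = 2)
Q(R) = (546 + R)/(-662 + R)
1/Q(W(24)) = 1/((546 + 2)/(-662 + 2)) = 1/(548/(-660)) = 1/(-1/660*548) = 1/(-137/165) = -165/137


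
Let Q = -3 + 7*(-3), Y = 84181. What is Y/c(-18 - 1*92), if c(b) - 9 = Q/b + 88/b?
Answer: 4629955/463 ≈ 9999.9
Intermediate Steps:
Q = -24 (Q = -3 - 21 = -24)
c(b) = 9 + 64/b (c(b) = 9 + (-24/b + 88/b) = 9 + 64/b)
Y/c(-18 - 1*92) = 84181/(9 + 64/(-18 - 1*92)) = 84181/(9 + 64/(-18 - 92)) = 84181/(9 + 64/(-110)) = 84181/(9 + 64*(-1/110)) = 84181/(9 - 32/55) = 84181/(463/55) = 84181*(55/463) = 4629955/463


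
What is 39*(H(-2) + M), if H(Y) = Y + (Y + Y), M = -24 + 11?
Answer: -741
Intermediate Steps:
M = -13
H(Y) = 3*Y (H(Y) = Y + 2*Y = 3*Y)
39*(H(-2) + M) = 39*(3*(-2) - 13) = 39*(-6 - 13) = 39*(-19) = -741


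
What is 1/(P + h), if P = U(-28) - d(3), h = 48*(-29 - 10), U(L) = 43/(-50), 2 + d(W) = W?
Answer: -50/93693 ≈ -0.00053366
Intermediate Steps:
d(W) = -2 + W
U(L) = -43/50 (U(L) = 43*(-1/50) = -43/50)
h = -1872 (h = 48*(-39) = -1872)
P = -93/50 (P = -43/50 - (-2 + 3) = -43/50 - 1*1 = -43/50 - 1 = -93/50 ≈ -1.8600)
1/(P + h) = 1/(-93/50 - 1872) = 1/(-93693/50) = -50/93693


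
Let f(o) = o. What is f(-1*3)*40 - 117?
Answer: -237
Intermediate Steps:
f(-1*3)*40 - 117 = -1*3*40 - 117 = -3*40 - 117 = -120 - 117 = -237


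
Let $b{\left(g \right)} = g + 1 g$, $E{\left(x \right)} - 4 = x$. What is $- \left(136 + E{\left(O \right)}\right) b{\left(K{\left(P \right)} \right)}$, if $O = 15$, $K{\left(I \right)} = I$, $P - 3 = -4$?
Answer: $310$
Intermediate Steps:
$P = -1$ ($P = 3 - 4 = -1$)
$E{\left(x \right)} = 4 + x$
$b{\left(g \right)} = 2 g$ ($b{\left(g \right)} = g + g = 2 g$)
$- \left(136 + E{\left(O \right)}\right) b{\left(K{\left(P \right)} \right)} = - \left(136 + \left(4 + 15\right)\right) 2 \left(-1\right) = - \left(136 + 19\right) \left(-2\right) = - 155 \left(-2\right) = \left(-1\right) \left(-310\right) = 310$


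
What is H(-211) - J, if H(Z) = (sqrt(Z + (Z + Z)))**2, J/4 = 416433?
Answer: -1666365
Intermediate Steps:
J = 1665732 (J = 4*416433 = 1665732)
H(Z) = 3*Z (H(Z) = (sqrt(Z + 2*Z))**2 = (sqrt(3*Z))**2 = (sqrt(3)*sqrt(Z))**2 = 3*Z)
H(-211) - J = 3*(-211) - 1*1665732 = -633 - 1665732 = -1666365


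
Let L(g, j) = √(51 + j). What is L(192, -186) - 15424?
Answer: -15424 + 3*I*√15 ≈ -15424.0 + 11.619*I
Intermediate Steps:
L(192, -186) - 15424 = √(51 - 186) - 15424 = √(-135) - 15424 = 3*I*√15 - 15424 = -15424 + 3*I*√15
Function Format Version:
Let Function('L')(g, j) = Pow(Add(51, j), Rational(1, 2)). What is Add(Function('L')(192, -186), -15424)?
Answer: Add(-15424, Mul(3, I, Pow(15, Rational(1, 2)))) ≈ Add(-15424., Mul(11.619, I))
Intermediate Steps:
Add(Function('L')(192, -186), -15424) = Add(Pow(Add(51, -186), Rational(1, 2)), -15424) = Add(Pow(-135, Rational(1, 2)), -15424) = Add(Mul(3, I, Pow(15, Rational(1, 2))), -15424) = Add(-15424, Mul(3, I, Pow(15, Rational(1, 2))))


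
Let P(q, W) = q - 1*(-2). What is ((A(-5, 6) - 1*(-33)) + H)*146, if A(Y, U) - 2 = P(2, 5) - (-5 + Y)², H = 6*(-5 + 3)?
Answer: -10658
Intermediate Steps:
P(q, W) = 2 + q (P(q, W) = q + 2 = 2 + q)
H = -12 (H = 6*(-2) = -12)
A(Y, U) = 6 - (-5 + Y)² (A(Y, U) = 2 + ((2 + 2) - (-5 + Y)²) = 2 + (4 - (-5 + Y)²) = 6 - (-5 + Y)²)
((A(-5, 6) - 1*(-33)) + H)*146 = (((6 - (-5 - 5)²) - 1*(-33)) - 12)*146 = (((6 - 1*(-10)²) + 33) - 12)*146 = (((6 - 1*100) + 33) - 12)*146 = (((6 - 100) + 33) - 12)*146 = ((-94 + 33) - 12)*146 = (-61 - 12)*146 = -73*146 = -10658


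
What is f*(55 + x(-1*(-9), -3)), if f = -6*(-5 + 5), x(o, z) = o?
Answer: 0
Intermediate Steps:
f = 0 (f = -6*0 = 0)
f*(55 + x(-1*(-9), -3)) = 0*(55 - 1*(-9)) = 0*(55 + 9) = 0*64 = 0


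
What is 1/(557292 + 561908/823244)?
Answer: 205811/114696964289 ≈ 1.7944e-6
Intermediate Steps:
1/(557292 + 561908/823244) = 1/(557292 + 561908*(1/823244)) = 1/(557292 + 140477/205811) = 1/(114696964289/205811) = 205811/114696964289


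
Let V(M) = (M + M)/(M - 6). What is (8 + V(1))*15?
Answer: 114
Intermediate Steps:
V(M) = 2*M/(-6 + M) (V(M) = (2*M)/(-6 + M) = 2*M/(-6 + M))
(8 + V(1))*15 = (8 + 2*1/(-6 + 1))*15 = (8 + 2*1/(-5))*15 = (8 + 2*1*(-⅕))*15 = (8 - ⅖)*15 = (38/5)*15 = 114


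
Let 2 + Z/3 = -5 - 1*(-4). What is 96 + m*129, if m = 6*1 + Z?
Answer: -291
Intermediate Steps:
Z = -9 (Z = -6 + 3*(-5 - 1*(-4)) = -6 + 3*(-5 + 4) = -6 + 3*(-1) = -6 - 3 = -9)
m = -3 (m = 6*1 - 9 = 6 - 9 = -3)
96 + m*129 = 96 - 3*129 = 96 - 387 = -291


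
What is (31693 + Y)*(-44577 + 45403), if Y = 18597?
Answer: 41539540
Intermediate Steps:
(31693 + Y)*(-44577 + 45403) = (31693 + 18597)*(-44577 + 45403) = 50290*826 = 41539540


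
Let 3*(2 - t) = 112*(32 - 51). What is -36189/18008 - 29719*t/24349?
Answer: -1144717088651/1315430376 ≈ -870.22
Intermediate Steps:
t = 2134/3 (t = 2 - 112*(32 - 51)/3 = 2 - 112*(-19)/3 = 2 - ⅓*(-2128) = 2 + 2128/3 = 2134/3 ≈ 711.33)
-36189/18008 - 29719*t/24349 = -36189/18008 - 29719/(24349/(2134/3)) = -36189*1/18008 - 29719/(24349*(3/2134)) = -36189/18008 - 29719/73047/2134 = -36189/18008 - 29719*2134/73047 = -36189/18008 - 63420346/73047 = -1144717088651/1315430376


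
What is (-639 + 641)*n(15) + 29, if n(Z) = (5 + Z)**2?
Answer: 829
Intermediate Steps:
(-639 + 641)*n(15) + 29 = (-639 + 641)*(5 + 15)**2 + 29 = 2*20**2 + 29 = 2*400 + 29 = 800 + 29 = 829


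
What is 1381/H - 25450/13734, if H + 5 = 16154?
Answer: -9333938/5280723 ≈ -1.7675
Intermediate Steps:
H = 16149 (H = -5 + 16154 = 16149)
1381/H - 25450/13734 = 1381/16149 - 25450/13734 = 1381*(1/16149) - 25450*1/13734 = 1381/16149 - 12725/6867 = -9333938/5280723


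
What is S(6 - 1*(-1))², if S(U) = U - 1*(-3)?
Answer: 100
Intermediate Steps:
S(U) = 3 + U (S(U) = U + 3 = 3 + U)
S(6 - 1*(-1))² = (3 + (6 - 1*(-1)))² = (3 + (6 + 1))² = (3 + 7)² = 10² = 100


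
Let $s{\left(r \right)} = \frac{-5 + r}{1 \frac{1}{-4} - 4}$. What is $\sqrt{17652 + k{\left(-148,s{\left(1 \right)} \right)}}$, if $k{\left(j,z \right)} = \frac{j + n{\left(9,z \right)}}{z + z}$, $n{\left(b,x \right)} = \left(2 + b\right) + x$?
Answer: $\frac{\sqrt{1125102}}{8} \approx 132.59$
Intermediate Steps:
$n{\left(b,x \right)} = 2 + b + x$
$s{\left(r \right)} = \frac{20}{17} - \frac{4 r}{17}$ ($s{\left(r \right)} = \frac{-5 + r}{1 \left(- \frac{1}{4}\right) - 4} = \frac{-5 + r}{- \frac{1}{4} - 4} = \frac{-5 + r}{- \frac{17}{4}} = \left(-5 + r\right) \left(- \frac{4}{17}\right) = \frac{20}{17} - \frac{4 r}{17}$)
$k{\left(j,z \right)} = \frac{11 + j + z}{2 z}$ ($k{\left(j,z \right)} = \frac{j + \left(2 + 9 + z\right)}{z + z} = \frac{j + \left(11 + z\right)}{2 z} = \left(11 + j + z\right) \frac{1}{2 z} = \frac{11 + j + z}{2 z}$)
$\sqrt{17652 + k{\left(-148,s{\left(1 \right)} \right)}} = \sqrt{17652 + \frac{11 - 148 + \left(\frac{20}{17} - \frac{4}{17}\right)}{2 \left(\frac{20}{17} - \frac{4}{17}\right)}} = \sqrt{17652 + \frac{11 - 148 + \frac{16}{17}}{2 \cdot \frac{16}{17}}} = \sqrt{17652 + \frac{1}{2} \cdot \frac{17}{16} \left(- \frac{2313}{17}\right)} = \sqrt{17652 - \frac{2313}{32}} = \sqrt{\frac{562551}{32}} = \frac{\sqrt{1125102}}{8}$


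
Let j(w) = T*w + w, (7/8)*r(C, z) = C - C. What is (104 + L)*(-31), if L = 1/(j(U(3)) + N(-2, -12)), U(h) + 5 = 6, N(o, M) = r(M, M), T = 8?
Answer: -29047/9 ≈ -3227.4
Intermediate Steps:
r(C, z) = 0 (r(C, z) = 8*(C - C)/7 = (8/7)*0 = 0)
N(o, M) = 0
U(h) = 1 (U(h) = -5 + 6 = 1)
j(w) = 9*w (j(w) = 8*w + w = 9*w)
L = ⅑ (L = 1/(9*1 + 0) = 1/(9 + 0) = 1/9 = ⅑ ≈ 0.11111)
(104 + L)*(-31) = (104 + ⅑)*(-31) = (937/9)*(-31) = -29047/9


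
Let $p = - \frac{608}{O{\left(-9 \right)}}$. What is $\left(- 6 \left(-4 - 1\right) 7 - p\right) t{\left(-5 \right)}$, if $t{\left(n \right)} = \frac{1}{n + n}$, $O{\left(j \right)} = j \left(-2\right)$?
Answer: $- \frac{1097}{45} \approx -24.378$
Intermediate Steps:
$O{\left(j \right)} = - 2 j$
$p = - \frac{304}{9}$ ($p = - \frac{608}{\left(-2\right) \left(-9\right)} = - \frac{608}{18} = \left(-608\right) \frac{1}{18} = - \frac{304}{9} \approx -33.778$)
$t{\left(n \right)} = \frac{1}{2 n}$
$\left(- 6 \left(-4 - 1\right) 7 - p\right) t{\left(-5 \right)} = \left(- 6 \left(-4 - 1\right) 7 - - \frac{304}{9}\right) \frac{1}{2 \left(-5\right)} = \left(- 6 \left(-4 - 1\right) 7 + \frac{304}{9}\right) \frac{1}{2} \left(- \frac{1}{5}\right) = \left(\left(-6\right) \left(-5\right) 7 + \frac{304}{9}\right) \left(- \frac{1}{10}\right) = \left(30 \cdot 7 + \frac{304}{9}\right) \left(- \frac{1}{10}\right) = \left(210 + \frac{304}{9}\right) \left(- \frac{1}{10}\right) = \frac{2194}{9} \left(- \frac{1}{10}\right) = - \frac{1097}{45}$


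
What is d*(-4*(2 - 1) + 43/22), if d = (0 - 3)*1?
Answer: 135/22 ≈ 6.1364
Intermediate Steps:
d = -3 (d = -3*1 = -3)
d*(-4*(2 - 1) + 43/22) = -3*(-4*(2 - 1) + 43/22) = -3*(-4*1 + 43*(1/22)) = -3*(-4 + 43/22) = -3*(-45/22) = 135/22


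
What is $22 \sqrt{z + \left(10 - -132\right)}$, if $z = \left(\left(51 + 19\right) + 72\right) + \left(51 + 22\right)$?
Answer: $22 \sqrt{357} \approx 415.68$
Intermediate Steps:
$z = 215$ ($z = \left(70 + 72\right) + 73 = 142 + 73 = 215$)
$22 \sqrt{z + \left(10 - -132\right)} = 22 \sqrt{215 + \left(10 - -132\right)} = 22 \sqrt{215 + \left(10 + 132\right)} = 22 \sqrt{215 + 142} = 22 \sqrt{357}$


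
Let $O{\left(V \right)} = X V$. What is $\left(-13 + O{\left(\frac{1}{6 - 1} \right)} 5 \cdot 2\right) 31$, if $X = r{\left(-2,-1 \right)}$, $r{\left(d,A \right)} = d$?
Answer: $-527$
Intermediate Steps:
$X = -2$
$O{\left(V \right)} = - 2 V$
$\left(-13 + O{\left(\frac{1}{6 - 1} \right)} 5 \cdot 2\right) 31 = \left(-13 + - \frac{2}{6 - 1} \cdot 5 \cdot 2\right) 31 = \left(-13 + - \frac{2}{5} \cdot 5 \cdot 2\right) 31 = \left(-13 + \left(-2\right) \frac{1}{5} \cdot 5 \cdot 2\right) 31 = \left(-13 + \left(- \frac{2}{5}\right) 5 \cdot 2\right) 31 = \left(-13 - 4\right) 31 = \left(-17\right) 31 = -527$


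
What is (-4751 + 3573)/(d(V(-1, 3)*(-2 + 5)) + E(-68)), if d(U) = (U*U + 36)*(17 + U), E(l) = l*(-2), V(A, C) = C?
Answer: -589/1589 ≈ -0.37067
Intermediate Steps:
E(l) = -2*l
d(U) = (17 + U)*(36 + U**2) (d(U) = (U**2 + 36)*(17 + U) = (36 + U**2)*(17 + U) = (17 + U)*(36 + U**2))
(-4751 + 3573)/(d(V(-1, 3)*(-2 + 5)) + E(-68)) = (-4751 + 3573)/((612 + (3*(-2 + 5))**3 + 17*(3*(-2 + 5))**2 + 36*(3*(-2 + 5))) - 2*(-68)) = -1178/((612 + (3*3)**3 + 17*(3*3)**2 + 36*(3*3)) + 136) = -1178/((612 + 9**3 + 17*9**2 + 36*9) + 136) = -1178/((612 + 729 + 17*81 + 324) + 136) = -1178/((612 + 729 + 1377 + 324) + 136) = -1178/(3042 + 136) = -1178/3178 = -1178*1/3178 = -589/1589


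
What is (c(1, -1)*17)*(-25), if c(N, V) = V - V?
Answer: 0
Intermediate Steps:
c(N, V) = 0
(c(1, -1)*17)*(-25) = (0*17)*(-25) = 0*(-25) = 0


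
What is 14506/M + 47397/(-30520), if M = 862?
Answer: 28704779/1879160 ≈ 15.275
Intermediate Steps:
14506/M + 47397/(-30520) = 14506/862 + 47397/(-30520) = 14506*(1/862) + 47397*(-1/30520) = 7253/431 - 6771/4360 = 28704779/1879160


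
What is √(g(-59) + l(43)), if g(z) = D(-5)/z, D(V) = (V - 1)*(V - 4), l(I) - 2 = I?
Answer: 51*√59/59 ≈ 6.6396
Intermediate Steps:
l(I) = 2 + I
D(V) = (-1 + V)*(-4 + V)
g(z) = 54/z (g(z) = (4 + (-5)² - 5*(-5))/z = (4 + 25 + 25)/z = 54/z)
√(g(-59) + l(43)) = √(54/(-59) + (2 + 43)) = √(54*(-1/59) + 45) = √(-54/59 + 45) = √(2601/59) = 51*√59/59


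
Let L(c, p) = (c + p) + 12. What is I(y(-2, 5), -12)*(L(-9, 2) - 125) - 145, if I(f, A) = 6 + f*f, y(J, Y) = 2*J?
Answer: -2785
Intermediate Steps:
L(c, p) = 12 + c + p
I(f, A) = 6 + f**2
I(y(-2, 5), -12)*(L(-9, 2) - 125) - 145 = (6 + (2*(-2))**2)*((12 - 9 + 2) - 125) - 145 = (6 + (-4)**2)*(5 - 125) - 145 = (6 + 16)*(-120) - 145 = 22*(-120) - 145 = -2640 - 145 = -2785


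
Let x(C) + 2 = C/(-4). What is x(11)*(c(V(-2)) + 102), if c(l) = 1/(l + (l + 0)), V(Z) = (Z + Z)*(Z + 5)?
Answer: -46493/96 ≈ -484.30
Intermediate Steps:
x(C) = -2 - C/4 (x(C) = -2 + C/(-4) = -2 + C*(-1/4) = -2 - C/4)
V(Z) = 2*Z*(5 + Z) (V(Z) = (2*Z)*(5 + Z) = 2*Z*(5 + Z))
c(l) = 1/(2*l) (c(l) = 1/(l + l) = 1/(2*l))
x(11)*(c(V(-2)) + 102) = (-2 - 1/4*11)*(1/(2*((2*(-2)*(5 - 2)))) + 102) = (-2 - 11/4)*(1/(2*((2*(-2)*3))) + 102) = -19*((1/2)/(-12) + 102)/4 = -19*((1/2)*(-1/12) + 102)/4 = -19*(-1/24 + 102)/4 = -19/4*2447/24 = -46493/96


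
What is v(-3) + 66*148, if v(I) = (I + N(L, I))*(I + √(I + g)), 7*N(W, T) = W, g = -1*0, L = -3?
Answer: 68448/7 - 24*I*√3/7 ≈ 9778.3 - 5.9385*I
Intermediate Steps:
g = 0
N(W, T) = W/7
v(I) = (-3/7 + I)*(I + √I) (v(I) = (I + (⅐)*(-3))*(I + √(I + 0)) = (I - 3/7)*(I + √I) = (-3/7 + I)*(I + √I))
v(-3) + 66*148 = ((-3)² + (-3)^(3/2) - 3/7*(-3) - 3*I*√3/7) + 66*148 = (9 - 3*I*√3 + 9/7 - 3*I*√3/7) + 9768 = (72/7 - 24*I*√3/7) + 9768 = 68448/7 - 24*I*√3/7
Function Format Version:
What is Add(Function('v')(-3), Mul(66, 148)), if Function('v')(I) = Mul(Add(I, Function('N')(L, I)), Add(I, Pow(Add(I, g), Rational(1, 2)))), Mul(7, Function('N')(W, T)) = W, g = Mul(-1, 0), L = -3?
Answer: Add(Rational(68448, 7), Mul(Rational(-24, 7), I, Pow(3, Rational(1, 2)))) ≈ Add(9778.3, Mul(-5.9385, I))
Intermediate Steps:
g = 0
Function('N')(W, T) = Mul(Rational(1, 7), W)
Function('v')(I) = Mul(Add(Rational(-3, 7), I), Add(I, Pow(I, Rational(1, 2)))) (Function('v')(I) = Mul(Add(I, Mul(Rational(1, 7), -3)), Add(I, Pow(Add(I, 0), Rational(1, 2)))) = Mul(Add(I, Rational(-3, 7)), Add(I, Pow(I, Rational(1, 2)))) = Mul(Add(Rational(-3, 7), I), Add(I, Pow(I, Rational(1, 2)))))
Add(Function('v')(-3), Mul(66, 148)) = Add(Add(Pow(-3, 2), Pow(-3, Rational(3, 2)), Mul(Rational(-3, 7), -3), Mul(Rational(-3, 7), Pow(-3, Rational(1, 2)))), Mul(66, 148)) = Add(Add(9, Mul(-3, I, Pow(3, Rational(1, 2))), Rational(9, 7), Mul(Rational(-3, 7), Mul(I, Pow(3, Rational(1, 2))))), 9768) = Add(Add(9, Mul(-3, I, Pow(3, Rational(1, 2))), Rational(9, 7), Mul(Rational(-3, 7), I, Pow(3, Rational(1, 2)))), 9768) = Add(Add(Rational(72, 7), Mul(Rational(-24, 7), I, Pow(3, Rational(1, 2)))), 9768) = Add(Rational(68448, 7), Mul(Rational(-24, 7), I, Pow(3, Rational(1, 2))))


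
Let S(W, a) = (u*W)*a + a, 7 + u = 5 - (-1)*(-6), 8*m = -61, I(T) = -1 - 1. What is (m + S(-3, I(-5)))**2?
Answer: 212521/64 ≈ 3320.6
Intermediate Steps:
I(T) = -2
m = -61/8 (m = (1/8)*(-61) = -61/8 ≈ -7.6250)
u = -8 (u = -7 + (5 - (-1)*(-6)) = -7 + (5 - 1*6) = -7 + (5 - 6) = -7 - 1 = -8)
S(W, a) = a - 8*W*a (S(W, a) = (-8*W)*a + a = -8*W*a + a = a - 8*W*a)
(m + S(-3, I(-5)))**2 = (-61/8 - 2*(1 - 8*(-3)))**2 = (-61/8 - 2*(1 + 24))**2 = (-61/8 - 2*25)**2 = (-61/8 - 50)**2 = (-461/8)**2 = 212521/64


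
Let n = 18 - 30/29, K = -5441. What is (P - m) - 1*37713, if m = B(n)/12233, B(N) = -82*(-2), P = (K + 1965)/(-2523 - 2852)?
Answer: -2479677677967/65752375 ≈ -37712.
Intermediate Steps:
n = 492/29 (n = 18 - 30/29 = 492/29 ≈ 16.966)
P = 3476/5375 (P = (-5441 + 1965)/(-2523 - 2852) = -3476/(-5375) = -3476*(-1/5375) = 3476/5375 ≈ 0.64670)
B(N) = 164
m = 164/12233 ≈ 0.013406
(P - m) - 1*37713 = (3476/5375 - 1*164/12233) - 1*37713 = (3476/5375 - 164/12233) - 37713 = 41640408/65752375 - 37713 = -2479677677967/65752375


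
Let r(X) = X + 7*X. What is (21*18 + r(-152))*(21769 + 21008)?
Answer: -35847126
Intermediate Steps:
r(X) = 8*X
(21*18 + r(-152))*(21769 + 21008) = (21*18 + 8*(-152))*(21769 + 21008) = (378 - 1216)*42777 = -838*42777 = -35847126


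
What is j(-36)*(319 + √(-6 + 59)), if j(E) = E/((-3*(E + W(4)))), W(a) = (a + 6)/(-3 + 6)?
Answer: -5742/49 - 18*√53/49 ≈ -119.86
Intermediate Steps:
W(a) = 2 + a/3 (W(a) = (6 + a)/3 = (6 + a)*(⅓) = 2 + a/3)
j(E) = E/(-10 - 3*E) (j(E) = E/((-3*(E + (2 + (⅓)*4)))) = E/((-3*(E + (2 + 4/3)))) = E/((-3*(E + 10/3))) = E/((-3*(10/3 + E))) = E/(-10 - 3*E))
j(-36)*(319 + √(-6 + 59)) = (-1*(-36)/(10 + 3*(-36)))*(319 + √(-6 + 59)) = (-1*(-36)/(10 - 108))*(319 + √53) = (-1*(-36)/(-98))*(319 + √53) = (-1*(-36)*(-1/98))*(319 + √53) = -18*(319 + √53)/49 = -5742/49 - 18*√53/49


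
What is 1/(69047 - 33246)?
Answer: 1/35801 ≈ 2.7932e-5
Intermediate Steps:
1/(69047 - 33246) = 1/35801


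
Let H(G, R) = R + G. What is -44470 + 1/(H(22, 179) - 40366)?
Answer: -1786137551/40165 ≈ -44470.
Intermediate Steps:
H(G, R) = G + R
-44470 + 1/(H(22, 179) - 40366) = -44470 + 1/((22 + 179) - 40366) = -44470 + 1/(201 - 40366) = -44470 + 1/(-40165) = -44470 - 1/40165 = -1786137551/40165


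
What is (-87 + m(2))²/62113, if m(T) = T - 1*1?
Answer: 7396/62113 ≈ 0.11907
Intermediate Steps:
m(T) = -1 + T (m(T) = T - 1 = -1 + T)
(-87 + m(2))²/62113 = (-87 + (-1 + 2))²/62113 = (-87 + 1)²*(1/62113) = (-86)²*(1/62113) = 7396*(1/62113) = 7396/62113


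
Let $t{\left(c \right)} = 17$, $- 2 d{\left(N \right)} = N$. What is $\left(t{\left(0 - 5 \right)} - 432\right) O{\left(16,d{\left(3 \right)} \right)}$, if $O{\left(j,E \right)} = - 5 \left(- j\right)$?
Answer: $-33200$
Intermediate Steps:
$d{\left(N \right)} = - \frac{N}{2}$
$O{\left(j,E \right)} = 5 j$
$\left(t{\left(0 - 5 \right)} - 432\right) O{\left(16,d{\left(3 \right)} \right)} = \left(17 - 432\right) 5 \cdot 16 = \left(-415\right) 80 = -33200$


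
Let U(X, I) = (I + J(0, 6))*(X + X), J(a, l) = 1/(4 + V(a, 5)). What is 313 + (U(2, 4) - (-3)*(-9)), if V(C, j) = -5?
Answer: 298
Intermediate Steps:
J(a, l) = -1 (J(a, l) = 1/(4 - 5) = 1/(-1) = -1)
U(X, I) = 2*X*(-1 + I) (U(X, I) = (I - 1)*(X + X) = (-1 + I)*(2*X) = 2*X*(-1 + I))
313 + (U(2, 4) - (-3)*(-9)) = 313 + (2*2*(-1 + 4) - (-3)*(-9)) = 313 + (2*2*3 - 1*27) = 313 + (12 - 27) = 313 - 15 = 298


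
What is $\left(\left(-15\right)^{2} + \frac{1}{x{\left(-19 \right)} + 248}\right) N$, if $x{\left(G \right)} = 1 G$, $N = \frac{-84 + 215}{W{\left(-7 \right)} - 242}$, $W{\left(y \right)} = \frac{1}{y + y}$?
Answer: $- \frac{94498684}{776081} \approx -121.76$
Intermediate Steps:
$W{\left(y \right)} = \frac{1}{2 y}$
$N = - \frac{1834}{3389}$ ($N = \frac{-84 + 215}{\frac{1}{2 \left(-7\right)} - 242} = \frac{131}{\frac{1}{2} \left(- \frac{1}{7}\right) - 242} = \frac{131}{- \frac{1}{14} - 242} = \frac{131}{- \frac{3389}{14}} = 131 \left(- \frac{14}{3389}\right) = - \frac{1834}{3389} \approx -0.54116$)
$x{\left(G \right)} = G$
$\left(\left(-15\right)^{2} + \frac{1}{x{\left(-19 \right)} + 248}\right) N = \left(\left(-15\right)^{2} + \frac{1}{-19 + 248}\right) \left(- \frac{1834}{3389}\right) = \left(225 + \frac{1}{229}\right) \left(- \frac{1834}{3389}\right) = \frac{51526}{229} \left(- \frac{1834}{3389}\right) = - \frac{94498684}{776081}$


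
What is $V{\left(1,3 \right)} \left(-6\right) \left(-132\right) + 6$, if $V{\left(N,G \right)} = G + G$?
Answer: $4758$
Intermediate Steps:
$V{\left(N,G \right)} = 2 G$
$V{\left(1,3 \right)} \left(-6\right) \left(-132\right) + 6 = 2 \cdot 3 \left(-6\right) \left(-132\right) + 6 = 6 \left(-6\right) \left(-132\right) + 6 = \left(-36\right) \left(-132\right) + 6 = 4752 + 6 = 4758$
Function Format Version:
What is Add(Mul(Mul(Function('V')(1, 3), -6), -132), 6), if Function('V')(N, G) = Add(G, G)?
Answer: 4758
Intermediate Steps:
Function('V')(N, G) = Mul(2, G)
Add(Mul(Mul(Function('V')(1, 3), -6), -132), 6) = Add(Mul(Mul(Mul(2, 3), -6), -132), 6) = Add(Mul(Mul(6, -6), -132), 6) = Add(Mul(-36, -132), 6) = Add(4752, 6) = 4758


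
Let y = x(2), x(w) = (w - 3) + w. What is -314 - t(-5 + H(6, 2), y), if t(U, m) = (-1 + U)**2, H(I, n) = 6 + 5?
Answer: -339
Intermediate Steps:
x(w) = -3 + 2*w (x(w) = (-3 + w) + w = -3 + 2*w)
y = 1 (y = -3 + 2*2 = -3 + 4 = 1)
H(I, n) = 11
-314 - t(-5 + H(6, 2), y) = -314 - (-1 + (-5 + 11))**2 = -314 - (-1 + 6)**2 = -314 - 1*5**2 = -314 - 1*25 = -314 - 25 = -339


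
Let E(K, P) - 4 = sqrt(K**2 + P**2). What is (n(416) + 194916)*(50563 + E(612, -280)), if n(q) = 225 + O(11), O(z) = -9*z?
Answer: 9862688814 + 780168*sqrt(28309) ≈ 9.9940e+9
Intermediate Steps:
n(q) = 126 (n(q) = 225 - 9*11 = 225 - 99 = 126)
E(K, P) = 4 + sqrt(K**2 + P**2)
(n(416) + 194916)*(50563 + E(612, -280)) = (126 + 194916)*(50563 + (4 + sqrt(612**2 + (-280)**2))) = 195042*(50563 + (4 + sqrt(374544 + 78400))) = 195042*(50563 + (4 + sqrt(452944))) = 195042*(50563 + (4 + 4*sqrt(28309))) = 195042*(50567 + 4*sqrt(28309)) = 9862688814 + 780168*sqrt(28309)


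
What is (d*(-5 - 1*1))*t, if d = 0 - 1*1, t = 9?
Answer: 54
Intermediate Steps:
d = -1 (d = 0 - 1 = -1)
(d*(-5 - 1*1))*t = -(-5 - 1*1)*9 = -(-5 - 1)*9 = -1*(-6)*9 = 6*9 = 54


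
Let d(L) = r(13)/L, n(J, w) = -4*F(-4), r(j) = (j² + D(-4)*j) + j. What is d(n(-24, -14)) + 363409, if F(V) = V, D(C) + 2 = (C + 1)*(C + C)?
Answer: 1453753/4 ≈ 3.6344e+5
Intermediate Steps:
D(C) = -2 + 2*C*(1 + C) (D(C) = -2 + (C + 1)*(C + C) = -2 + (1 + C)*(2*C) = -2 + 2*C*(1 + C))
r(j) = j² + 23*j (r(j) = (j² + (-2 + 2*(-4) + 2*(-4)²)*j) + j = (j² + (-2 - 8 + 2*16)*j) + j = (j² + (-2 - 8 + 32)*j) + j = (j² + 22*j) + j = j² + 23*j)
n(J, w) = 16 (n(J, w) = -4*(-4) = 16)
d(L) = 468/L (d(L) = (13*(23 + 13))/L = (13*36)/L = 468/L)
d(n(-24, -14)) + 363409 = 468/16 + 363409 = 468*(1/16) + 363409 = 117/4 + 363409 = 1453753/4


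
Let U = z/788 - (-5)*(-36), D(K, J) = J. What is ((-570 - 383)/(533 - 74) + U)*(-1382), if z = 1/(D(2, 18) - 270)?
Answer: 1274172713593/5063688 ≈ 2.5163e+5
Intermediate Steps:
z = -1/252 (z = 1/(18 - 270) = 1/(-252) = -1/252 ≈ -0.0039683)
U = -35743681/198576 (U = -1/252/788 - (-5)*(-36) = -1/252*1/788 - 1*180 = -1/198576 - 180 = -35743681/198576 ≈ -180.00)
((-570 - 383)/(533 - 74) + U)*(-1382) = ((-570 - 383)/(533 - 74) - 35743681/198576)*(-1382) = (-953/459 - 35743681/198576)*(-1382) = -1843954723/10127376*(-1382) = 1274172713593/5063688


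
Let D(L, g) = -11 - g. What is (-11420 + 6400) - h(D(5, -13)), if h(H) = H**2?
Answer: -5024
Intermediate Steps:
(-11420 + 6400) - h(D(5, -13)) = (-11420 + 6400) - (-11 - 1*(-13))**2 = -5020 - (-11 + 13)**2 = -5020 - 1*2**2 = -5020 - 1*4 = -5020 - 4 = -5024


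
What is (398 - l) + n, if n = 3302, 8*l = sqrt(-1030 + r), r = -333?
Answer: 3700 - I*sqrt(1363)/8 ≈ 3700.0 - 4.6149*I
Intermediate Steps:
l = I*sqrt(1363)/8 (l = sqrt(-1030 - 333)/8 = sqrt(-1363)/8 = (I*sqrt(1363))/8 = I*sqrt(1363)/8 ≈ 4.6149*I)
(398 - l) + n = (398 - I*sqrt(1363)/8) + 3302 = 3700 - I*sqrt(1363)/8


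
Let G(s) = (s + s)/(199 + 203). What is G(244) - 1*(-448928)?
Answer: 90234772/201 ≈ 4.4893e+5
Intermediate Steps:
G(s) = s/201 (G(s) = (2*s)/402 = (2*s)*(1/402) = s/201)
G(244) - 1*(-448928) = (1/201)*244 - 1*(-448928) = 244/201 + 448928 = 90234772/201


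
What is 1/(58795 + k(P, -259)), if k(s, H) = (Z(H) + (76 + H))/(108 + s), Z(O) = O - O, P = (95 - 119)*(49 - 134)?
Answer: 716/42097159 ≈ 1.7008e-5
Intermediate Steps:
P = 2040 (P = -24*(-85) = 2040)
Z(O) = 0
k(s, H) = (76 + H)/(108 + s) (k(s, H) = (0 + (76 + H))/(108 + s) = (76 + H)/(108 + s))
1/(58795 + k(P, -259)) = 1/(58795 + (76 - 259)/(108 + 2040)) = 1/(58795 - 183/2148) = 1/(58795 + (1/2148)*(-183)) = 1/(58795 - 61/716) = 1/(42097159/716) = 716/42097159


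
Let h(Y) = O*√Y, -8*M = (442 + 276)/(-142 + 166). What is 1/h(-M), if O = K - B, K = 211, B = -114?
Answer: 4*√2154/116675 ≈ 0.0015911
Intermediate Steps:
O = 325 (O = 211 - 1*(-114) = 211 + 114 = 325)
M = -359/96 (M = -(442 + 276)/(8*(-142 + 166)) = -359/(4*24) = -⅛*359/12 = -359/96 ≈ -3.7396)
h(Y) = 325*√Y
1/h(-M) = 1/(325*√(-1*(-359/96))) = 1/(325*√(359/96)) = 1/(325*(√2154/24)) = 1/(325*√2154/24) = 4*√2154/116675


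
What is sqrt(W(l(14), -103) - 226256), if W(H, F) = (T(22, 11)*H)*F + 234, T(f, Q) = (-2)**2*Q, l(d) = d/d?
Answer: I*sqrt(230554) ≈ 480.16*I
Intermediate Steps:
l(d) = 1
T(f, Q) = 4*Q
W(H, F) = 234 + 44*F*H (W(H, F) = ((4*11)*H)*F + 234 = (44*H)*F + 234 = 44*F*H + 234 = 234 + 44*F*H)
sqrt(W(l(14), -103) - 226256) = sqrt((234 + 44*(-103)*1) - 226256) = sqrt((234 - 4532) - 226256) = sqrt(-4298 - 226256) = sqrt(-230554) = I*sqrt(230554)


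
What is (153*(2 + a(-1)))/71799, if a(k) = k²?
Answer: 153/23933 ≈ 0.0063928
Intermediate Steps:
(153*(2 + a(-1)))/71799 = (153*(2 + (-1)²))/71799 = (153*(2 + 1))*(1/71799) = (153*3)*(1/71799) = 459*(1/71799) = 153/23933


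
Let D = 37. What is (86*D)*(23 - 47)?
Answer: -76368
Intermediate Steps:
(86*D)*(23 - 47) = (86*37)*(23 - 47) = 3182*(-24) = -76368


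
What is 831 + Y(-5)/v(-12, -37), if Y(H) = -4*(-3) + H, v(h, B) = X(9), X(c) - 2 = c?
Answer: 9148/11 ≈ 831.64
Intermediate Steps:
X(c) = 2 + c
v(h, B) = 11 (v(h, B) = 2 + 9 = 11)
Y(H) = 12 + H
831 + Y(-5)/v(-12, -37) = 831 + (12 - 5)/11 = 831 + 7*(1/11) = 831 + 7/11 = 9148/11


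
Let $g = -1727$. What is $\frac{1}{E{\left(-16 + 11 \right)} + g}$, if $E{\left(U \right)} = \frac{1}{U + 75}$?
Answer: $- \frac{70}{120889} \approx -0.00057904$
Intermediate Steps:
$E{\left(U \right)} = \frac{1}{75 + U}$
$\frac{1}{E{\left(-16 + 11 \right)} + g} = \frac{1}{\frac{1}{75 + \left(-16 + 11\right)} - 1727} = \frac{1}{\frac{1}{75 - 5} - 1727} = \frac{1}{\frac{1}{70} - 1727} = \frac{1}{- \frac{120889}{70}} = - \frac{70}{120889}$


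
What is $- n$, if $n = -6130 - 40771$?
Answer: $46901$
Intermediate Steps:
$n = -46901$ ($n = -6130 - 40771 = -46901$)
$- n = \left(-1\right) \left(-46901\right) = 46901$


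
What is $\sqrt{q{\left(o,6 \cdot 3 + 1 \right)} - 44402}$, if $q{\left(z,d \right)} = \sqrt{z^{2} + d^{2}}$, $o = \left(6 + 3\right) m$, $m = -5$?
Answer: $\sqrt{-44402 + \sqrt{2386}} \approx 210.6 i$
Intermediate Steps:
$o = -45$ ($o = \left(6 + 3\right) \left(-5\right) = 9 \left(-5\right) = -45$)
$q{\left(z,d \right)} = \sqrt{d^{2} + z^{2}}$
$\sqrt{q{\left(o,6 \cdot 3 + 1 \right)} - 44402} = \sqrt{\sqrt{\left(6 \cdot 3 + 1\right)^{2} + \left(-45\right)^{2}} - 44402} = \sqrt{\sqrt{\left(18 + 1\right)^{2} + 2025} - 44402} = \sqrt{\sqrt{19^{2} + 2025} - 44402} = \sqrt{\sqrt{361 + 2025} - 44402} = \sqrt{\sqrt{2386} - 44402} = \sqrt{-44402 + \sqrt{2386}}$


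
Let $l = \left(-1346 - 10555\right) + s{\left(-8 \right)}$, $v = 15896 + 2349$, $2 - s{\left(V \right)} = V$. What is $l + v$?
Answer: $6354$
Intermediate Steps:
$s{\left(V \right)} = 2 - V$
$v = 18245$
$l = -11891$ ($l = \left(-1346 - 10555\right) + \left(2 - -8\right) = -11901 + \left(2 + 8\right) = -11901 + 10 = -11891$)
$l + v = -11891 + 18245 = 6354$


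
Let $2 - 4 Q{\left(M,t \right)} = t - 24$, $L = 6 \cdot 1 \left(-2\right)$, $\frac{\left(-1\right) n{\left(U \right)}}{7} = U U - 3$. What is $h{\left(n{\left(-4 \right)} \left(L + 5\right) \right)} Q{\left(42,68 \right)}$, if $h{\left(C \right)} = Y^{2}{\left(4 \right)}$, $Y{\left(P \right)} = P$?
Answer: $-168$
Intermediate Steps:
$n{\left(U \right)} = 21 - 7 U^{2}$ ($n{\left(U \right)} = - 7 \left(U U - 3\right) = - 7 \left(U^{2} - 3\right) = - 7 \left(-3 + U^{2}\right) = 21 - 7 U^{2}$)
$L = -12$ ($L = 6 \left(-2\right) = -12$)
$Q{\left(M,t \right)} = \frac{13}{2} - \frac{t}{4}$ ($Q{\left(M,t \right)} = \frac{1}{2} - \frac{t - 24}{4} = \frac{1}{2} - \frac{-24 + t}{4} = \frac{1}{2} - \left(-6 + \frac{t}{4}\right) = \frac{13}{2} - \frac{t}{4}$)
$h{\left(C \right)} = 16$ ($h{\left(C \right)} = 4^{2} = 16$)
$h{\left(n{\left(-4 \right)} \left(L + 5\right) \right)} Q{\left(42,68 \right)} = 16 \left(\frac{13}{2} - 17\right) = 16 \left(- \frac{21}{2}\right) = -168$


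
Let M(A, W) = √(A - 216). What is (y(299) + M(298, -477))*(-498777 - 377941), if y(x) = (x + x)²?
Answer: -313517863672 - 876718*√82 ≈ -3.1353e+11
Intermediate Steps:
M(A, W) = √(-216 + A)
y(x) = 4*x² (y(x) = (2*x)² = 4*x²)
(y(299) + M(298, -477))*(-498777 - 377941) = (4*299² + √(-216 + 298))*(-498777 - 377941) = (4*89401 + √82)*(-876718) = (357604 + √82)*(-876718) = -313517863672 - 876718*√82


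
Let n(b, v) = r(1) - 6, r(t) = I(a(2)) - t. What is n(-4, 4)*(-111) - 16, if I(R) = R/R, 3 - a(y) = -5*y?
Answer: 650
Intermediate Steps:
a(y) = 3 + 5*y (a(y) = 3 - (-5)*y = 3 + 5*y)
I(R) = 1
r(t) = 1 - t
n(b, v) = -6 (n(b, v) = (1 - 1*1) - 6 = (1 - 1) - 6 = 0 - 6 = -6)
n(-4, 4)*(-111) - 16 = -6*(-111) - 16 = 666 - 16 = 650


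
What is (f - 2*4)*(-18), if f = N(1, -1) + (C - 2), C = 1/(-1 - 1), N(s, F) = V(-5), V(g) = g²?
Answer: -261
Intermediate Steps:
N(s, F) = 25 (N(s, F) = (-5)² = 25)
C = -½ (C = 1/(-2) = -½ ≈ -0.50000)
f = 45/2 (f = 25 + (-½ - 2) = 25 - 5/2 = 45/2 ≈ 22.500)
(f - 2*4)*(-18) = (45/2 - 2*4)*(-18) = (45/2 - 8)*(-18) = (29/2)*(-18) = -261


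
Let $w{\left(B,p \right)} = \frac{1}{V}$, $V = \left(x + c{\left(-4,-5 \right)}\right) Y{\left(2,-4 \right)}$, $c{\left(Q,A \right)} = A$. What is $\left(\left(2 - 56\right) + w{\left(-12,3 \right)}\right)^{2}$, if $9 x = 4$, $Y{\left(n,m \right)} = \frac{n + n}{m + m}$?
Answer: $\frac{4822416}{1681} \approx 2868.8$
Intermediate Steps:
$Y{\left(n,m \right)} = \frac{n}{m}$ ($Y{\left(n,m \right)} = \frac{2 n}{2 m} = 2 n \frac{1}{2 m} = \frac{n}{m}$)
$x = \frac{4}{9}$ ($x = \frac{1}{9} \cdot 4 = \frac{4}{9} \approx 0.44444$)
$V = \frac{41}{18}$ ($V = \left(\frac{4}{9} - 5\right) \frac{2}{-4} = - \frac{41 \cdot 2 \left(- \frac{1}{4}\right)}{9} = \left(- \frac{41}{9}\right) \left(- \frac{1}{2}\right) = \frac{41}{18} \approx 2.2778$)
$w{\left(B,p \right)} = \frac{18}{41}$ ($w{\left(B,p \right)} = \frac{1}{\frac{41}{18}} = \frac{18}{41}$)
$\left(\left(2 - 56\right) + w{\left(-12,3 \right)}\right)^{2} = \left(\left(2 - 56\right) + \frac{18}{41}\right)^{2} = \left(-54 + \frac{18}{41}\right)^{2} = \left(- \frac{2196}{41}\right)^{2} = \frac{4822416}{1681}$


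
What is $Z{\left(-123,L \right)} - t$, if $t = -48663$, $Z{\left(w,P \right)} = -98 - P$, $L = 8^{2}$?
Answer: $48501$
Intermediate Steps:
$L = 64$
$Z{\left(-123,L \right)} - t = \left(-98 - 64\right) - -48663 = \left(-98 - 64\right) + 48663 = -162 + 48663 = 48501$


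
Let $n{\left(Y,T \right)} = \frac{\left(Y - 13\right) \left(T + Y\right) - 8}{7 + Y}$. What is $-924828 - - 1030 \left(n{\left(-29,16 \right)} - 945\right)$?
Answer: $- \frac{21157028}{11} \approx -1.9234 \cdot 10^{6}$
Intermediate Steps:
$n{\left(Y,T \right)} = \frac{-8 + \left(-13 + Y\right) \left(T + Y\right)}{7 + Y}$ ($n{\left(Y,T \right)} = \frac{\left(-13 + Y\right) \left(T + Y\right) - 8}{7 + Y} = \frac{-8 + \left(-13 + Y\right) \left(T + Y\right)}{7 + Y}$)
$-924828 - - 1030 \left(n{\left(-29,16 \right)} - 945\right) = -924828 - - 1030 \left(\frac{-8 + \left(-29\right)^{2} - 208 - -377 + 16 \left(-29\right)}{7 - 29} - 945\right) = -924828 - - 1030 \left(\frac{-8 + 841 - 208 + 377 - 464}{-22} - 945\right) = -924828 - - 1030 \left(\left(- \frac{1}{22}\right) 538 - 945\right) = -924828 - - 1030 \left(- \frac{269}{11} - 945\right) = -924828 - \left(-1030\right) \left(- \frac{10664}{11}\right) = -924828 - \frac{10983920}{11} = - \frac{21157028}{11}$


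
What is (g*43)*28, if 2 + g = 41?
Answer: 46956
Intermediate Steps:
g = 39 (g = -2 + 41 = 39)
(g*43)*28 = (39*43)*28 = 1677*28 = 46956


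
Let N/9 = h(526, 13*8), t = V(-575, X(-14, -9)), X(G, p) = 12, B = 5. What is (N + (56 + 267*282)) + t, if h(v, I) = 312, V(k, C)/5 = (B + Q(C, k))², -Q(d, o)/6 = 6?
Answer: 82963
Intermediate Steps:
Q(d, o) = -36 (Q(d, o) = -6*6 = -36)
V(k, C) = 4805 (V(k, C) = 5*(5 - 36)² = 5*(-31)² = 5*961 = 4805)
t = 4805
N = 2808 (N = 9*312 = 2808)
(N + (56 + 267*282)) + t = (2808 + (56 + 267*282)) + 4805 = (2808 + (56 + 75294)) + 4805 = (2808 + 75350) + 4805 = 78158 + 4805 = 82963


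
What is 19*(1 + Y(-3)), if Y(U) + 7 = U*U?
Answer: 57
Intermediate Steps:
Y(U) = -7 + U² (Y(U) = -7 + U*U = -7 + U²)
19*(1 + Y(-3)) = 19*(1 + (-7 + (-3)²)) = 19*(1 + (-7 + 9)) = 19*(1 + 2) = 19*3 = 57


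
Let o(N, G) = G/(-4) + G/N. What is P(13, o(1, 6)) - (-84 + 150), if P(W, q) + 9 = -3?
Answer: -78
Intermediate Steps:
o(N, G) = -G/4 + G/N (o(N, G) = G*(-¼) + G/N = -G/4 + G/N)
P(W, q) = -12 (P(W, q) = -9 - 3 = -12)
P(13, o(1, 6)) - (-84 + 150) = -12 - (-84 + 150) = -12 - 1*66 = -12 - 66 = -78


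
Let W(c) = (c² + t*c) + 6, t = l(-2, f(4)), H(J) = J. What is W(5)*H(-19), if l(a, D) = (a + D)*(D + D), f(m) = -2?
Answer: -2109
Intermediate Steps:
l(a, D) = 2*D*(D + a) (l(a, D) = (D + a)*(2*D) = 2*D*(D + a))
t = 16 (t = 2*(-2)*(-2 - 2) = 2*(-2)*(-4) = 16)
W(c) = 6 + c² + 16*c (W(c) = (c² + 16*c) + 6 = 6 + c² + 16*c)
W(5)*H(-19) = (6 + 5² + 16*5)*(-19) = (6 + 25 + 80)*(-19) = 111*(-19) = -2109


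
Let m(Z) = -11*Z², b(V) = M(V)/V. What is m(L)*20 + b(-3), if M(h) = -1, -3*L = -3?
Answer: -659/3 ≈ -219.67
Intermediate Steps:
L = 1 (L = -⅓*(-3) = 1)
b(V) = -1/V
m(L)*20 + b(-3) = -11*1²*20 - 1/(-3) = -11*1*20 - 1*(-⅓) = -11*20 + ⅓ = -220 + ⅓ = -659/3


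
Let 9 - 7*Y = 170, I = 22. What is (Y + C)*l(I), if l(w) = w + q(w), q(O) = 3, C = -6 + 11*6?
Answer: 925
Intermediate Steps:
C = 60 (C = -6 + 66 = 60)
Y = -23 (Y = 9/7 - 1/7*170 = 9/7 - 170/7 = -23)
l(w) = 3 + w (l(w) = w + 3 = 3 + w)
(Y + C)*l(I) = (-23 + 60)*(3 + 22) = 37*25 = 925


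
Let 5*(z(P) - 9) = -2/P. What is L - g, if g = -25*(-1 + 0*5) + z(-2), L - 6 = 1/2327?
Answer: -328102/11635 ≈ -28.200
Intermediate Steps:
z(P) = 9 - 2/(5*P) (z(P) = 9 + (-2/P)/5 = 9 - 2/(5*P))
L = 13963/2327 (L = 6 + 1/2327 = 13963/2327 ≈ 6.0004)
g = 171/5 (g = -25*(-1 + 0*5) + (9 - ⅖/(-2)) = -25*(-1 + 0) + (9 - ⅖*(-½)) = -25*(-1) + (9 + ⅕) = 25 + 46/5 = 171/5 ≈ 34.200)
L - g = 13963/2327 - 1*171/5 = 13963/2327 - 171/5 = -328102/11635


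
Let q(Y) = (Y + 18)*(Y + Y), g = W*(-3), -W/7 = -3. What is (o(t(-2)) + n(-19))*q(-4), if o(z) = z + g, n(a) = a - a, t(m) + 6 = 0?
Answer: 7728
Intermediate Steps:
W = 21 (W = -7*(-3) = 21)
t(m) = -6 (t(m) = -6 + 0 = -6)
g = -63 (g = 21*(-3) = -63)
n(a) = 0
q(Y) = 2*Y*(18 + Y) (q(Y) = (18 + Y)*(2*Y) = 2*Y*(18 + Y))
o(z) = -63 + z (o(z) = z - 63 = -63 + z)
(o(t(-2)) + n(-19))*q(-4) = ((-63 - 6) + 0)*(2*(-4)*(18 - 4)) = (-69 + 0)*(2*(-4)*14) = -69*(-112) = 7728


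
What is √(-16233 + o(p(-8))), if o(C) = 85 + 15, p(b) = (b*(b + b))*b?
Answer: I*√16133 ≈ 127.02*I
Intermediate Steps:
p(b) = 2*b³ (p(b) = (b*(2*b))*b = (2*b²)*b = 2*b³)
o(C) = 100
√(-16233 + o(p(-8))) = √(-16233 + 100) = √(-16133) = I*√16133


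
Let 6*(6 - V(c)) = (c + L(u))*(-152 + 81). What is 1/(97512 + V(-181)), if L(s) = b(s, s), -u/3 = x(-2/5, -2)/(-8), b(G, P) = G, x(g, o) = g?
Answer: 120/11444927 ≈ 1.0485e-5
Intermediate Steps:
u = -3/20 (u = -3*(-2/5)/(-8) = -3*(-2*1/5)*(-1)/8 = -(-6)*(-1)/(5*8) = -3*1/20 = -3/20 ≈ -0.15000)
L(s) = s
V(c) = 169/40 + 71*c/6 (V(c) = 6 - (c - 3/20)*(-152 + 81)/6 = 6 - (-3/20 + c)*(-71)/6 = 6 - (213/20 - 71*c)/6 = 6 + (-71/40 + 71*c/6) = 169/40 + 71*c/6)
1/(97512 + V(-181)) = 1/(97512 + (169/40 + (71/6)*(-181))) = 1/(97512 + (169/40 - 12851/6)) = 1/(97512 - 256513/120) = 1/(11444927/120) = 120/11444927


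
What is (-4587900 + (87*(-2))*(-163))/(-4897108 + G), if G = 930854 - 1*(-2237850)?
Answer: 2279769/864202 ≈ 2.6380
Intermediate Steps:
G = 3168704 (G = 930854 + 2237850 = 3168704)
(-4587900 + (87*(-2))*(-163))/(-4897108 + G) = (-4587900 + (87*(-2))*(-163))/(-4897108 + 3168704) = (-4587900 - 174*(-163))/(-1728404) = (-4587900 + 28362)*(-1/1728404) = -4559538*(-1/1728404) = 2279769/864202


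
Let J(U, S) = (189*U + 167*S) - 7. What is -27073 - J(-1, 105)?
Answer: -44412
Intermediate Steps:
J(U, S) = -7 + 167*S + 189*U (J(U, S) = (167*S + 189*U) - 7 = -7 + 167*S + 189*U)
-27073 - J(-1, 105) = -27073 - (-7 + 167*105 + 189*(-1)) = -27073 - (-7 + 17535 - 189) = -27073 - 1*17339 = -27073 - 17339 = -44412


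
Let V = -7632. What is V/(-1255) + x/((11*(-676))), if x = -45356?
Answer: 28418333/2333045 ≈ 12.181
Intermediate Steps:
V/(-1255) + x/((11*(-676))) = -7632/(-1255) - 45356/(11*(-676)) = -7632*(-1/1255) - 45356/(-7436) = 7632/1255 - 45356*(-1/7436) = 7632/1255 + 11339/1859 = 28418333/2333045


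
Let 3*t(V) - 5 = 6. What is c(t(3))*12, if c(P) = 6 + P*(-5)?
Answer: -148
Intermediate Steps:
t(V) = 11/3 (t(V) = 5/3 + (1/3)*6 = 5/3 + 2 = 11/3)
c(P) = 6 - 5*P
c(t(3))*12 = (6 - 5*11/3)*12 = (6 - 55/3)*12 = -37/3*12 = -148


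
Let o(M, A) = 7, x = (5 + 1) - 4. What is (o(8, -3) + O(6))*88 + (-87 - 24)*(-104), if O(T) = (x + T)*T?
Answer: 16384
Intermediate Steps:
x = 2 (x = 6 - 4 = 2)
O(T) = T*(2 + T) (O(T) = (2 + T)*T = T*(2 + T))
(o(8, -3) + O(6))*88 + (-87 - 24)*(-104) = (7 + 6*(2 + 6))*88 + (-87 - 24)*(-104) = (7 + 6*8)*88 - 111*(-104) = (7 + 48)*88 + 11544 = 55*88 + 11544 = 4840 + 11544 = 16384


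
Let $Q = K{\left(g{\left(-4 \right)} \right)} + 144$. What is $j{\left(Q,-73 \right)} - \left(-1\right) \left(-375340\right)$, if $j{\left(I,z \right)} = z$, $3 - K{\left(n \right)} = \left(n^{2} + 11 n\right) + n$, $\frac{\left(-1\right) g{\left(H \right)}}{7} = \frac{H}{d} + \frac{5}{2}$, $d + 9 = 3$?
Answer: $-375413$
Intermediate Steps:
$d = -6$ ($d = -9 + 3 = -6$)
$g{\left(H \right)} = - \frac{35}{2} + \frac{7 H}{6}$ ($g{\left(H \right)} = - 7 \left(\frac{H}{-6} + \frac{5}{2}\right) = - 7 \left(H \left(- \frac{1}{6}\right) + 5 \cdot \frac{1}{2}\right) = - 7 \left(- \frac{H}{6} + \frac{5}{2}\right) = - 7 \left(\frac{5}{2} - \frac{H}{6}\right) = - \frac{35}{2} + \frac{7 H}{6}$)
$K{\left(n \right)} = 3 - n^{2} - 12 n$ ($K{\left(n \right)} = 3 - \left(\left(n^{2} + 11 n\right) + n\right) = 3 - \left(n^{2} + 12 n\right) = 3 - n^{2} - 12 n$)
$Q = - \frac{2821}{36}$ ($Q = \left(3 - \left(- \frac{35}{2} + \frac{7}{6} \left(-4\right)\right)^{2} - 12 \left(- \frac{35}{2} + \frac{7}{6} \left(-4\right)\right)\right) + 144 = \left(3 - \left(- \frac{35}{2} - \frac{14}{3}\right)^{2} - 12 \left(- \frac{35}{2} - \frac{14}{3}\right)\right) + 144 = \left(3 - \left(- \frac{133}{6}\right)^{2} - -266\right) + 144 = \left(3 - \frac{17689}{36} + 266\right) + 144 = - \frac{8005}{36} + 144 = - \frac{2821}{36} \approx -78.361$)
$j{\left(Q,-73 \right)} - \left(-1\right) \left(-375340\right) = -73 - \left(-1\right) \left(-375340\right) = -73 - 375340 = -375413$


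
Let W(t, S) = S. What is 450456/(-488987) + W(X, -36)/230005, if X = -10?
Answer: -103624735812/112469454935 ≈ -0.92136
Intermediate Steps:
450456/(-488987) + W(X, -36)/230005 = 450456/(-488987) - 36/230005 = 450456*(-1/488987) - 36*1/230005 = -450456/488987 - 36/230005 = -103624735812/112469454935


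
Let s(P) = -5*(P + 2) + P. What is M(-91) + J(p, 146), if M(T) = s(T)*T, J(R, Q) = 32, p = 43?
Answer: -32182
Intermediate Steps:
s(P) = -10 - 4*P (s(P) = -5*(2 + P) + P = (-10 - 5*P) + P = -10 - 4*P)
M(T) = T*(-10 - 4*T) (M(T) = (-10 - 4*T)*T = T*(-10 - 4*T))
M(-91) + J(p, 146) = -2*(-91)*(5 + 2*(-91)) + 32 = -2*(-91)*(5 - 182) + 32 = -2*(-91)*(-177) + 32 = -32214 + 32 = -32182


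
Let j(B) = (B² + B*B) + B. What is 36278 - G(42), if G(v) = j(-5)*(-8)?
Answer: 36638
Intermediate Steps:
j(B) = B + 2*B² (j(B) = (B² + B²) + B = 2*B² + B = B + 2*B²)
G(v) = -360 (G(v) = -5*(1 + 2*(-5))*(-8) = -5*(1 - 10)*(-8) = -5*(-9)*(-8) = 45*(-8) = -360)
36278 - G(42) = 36278 - 1*(-360) = 36278 + 360 = 36638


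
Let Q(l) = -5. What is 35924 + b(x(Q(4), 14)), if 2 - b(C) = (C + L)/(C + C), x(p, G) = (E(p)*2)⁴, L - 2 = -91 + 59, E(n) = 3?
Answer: 15519821/432 ≈ 35926.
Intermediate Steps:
L = -30 (L = 2 + (-91 + 59) = 2 - 32 = -30)
x(p, G) = 1296 (x(p, G) = (3*2)⁴ = 6⁴ = 1296)
b(C) = 2 - (-30 + C)/(2*C) (b(C) = 2 - (C - 30)/(C + C) = 2 - (-30 + C)/(2*C))
35924 + b(x(Q(4), 14)) = 35924 + (3/2 + 15/1296) = 35924 + (3/2 + 15*(1/1296)) = 35924 + (3/2 + 5/432) = 35924 + 653/432 = 15519821/432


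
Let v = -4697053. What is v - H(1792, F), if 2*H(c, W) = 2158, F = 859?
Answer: -4698132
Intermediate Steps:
H(c, W) = 1079 (H(c, W) = (1/2)*2158 = 1079)
v - H(1792, F) = -4697053 - 1*1079 = -4697053 - 1079 = -4698132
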